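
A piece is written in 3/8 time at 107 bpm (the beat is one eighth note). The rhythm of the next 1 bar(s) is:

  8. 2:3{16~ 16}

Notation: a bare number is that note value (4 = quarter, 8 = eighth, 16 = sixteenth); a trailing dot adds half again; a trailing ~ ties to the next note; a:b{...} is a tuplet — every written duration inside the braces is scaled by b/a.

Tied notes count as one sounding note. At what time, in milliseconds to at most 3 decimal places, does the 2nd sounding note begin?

note 2 onset = 3/2b = 841.121ms

1. 0.0ms @ 0 + 841.121ms (3/2)
2. 841.121ms @ 3/2 + 841.121ms (3/2)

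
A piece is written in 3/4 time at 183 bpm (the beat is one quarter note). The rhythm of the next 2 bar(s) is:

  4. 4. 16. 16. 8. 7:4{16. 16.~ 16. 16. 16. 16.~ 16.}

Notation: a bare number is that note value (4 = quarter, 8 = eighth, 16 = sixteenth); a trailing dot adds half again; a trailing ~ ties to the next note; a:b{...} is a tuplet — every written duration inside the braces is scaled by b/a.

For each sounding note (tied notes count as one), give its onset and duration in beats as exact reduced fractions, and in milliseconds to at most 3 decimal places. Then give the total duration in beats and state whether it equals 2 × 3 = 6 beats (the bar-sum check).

1) 0.0ms=0b +491.803ms=3/2b
2) 491.803ms=3/2b +491.803ms=3/2b
3) 983.607ms=3b +122.951ms=3/8b
4) 1106.557ms=27/8b +122.951ms=3/8b
5) 1229.508ms=15/4b +245.902ms=3/4b
6) 1475.41ms=9/2b +70.258ms=3/14b
7) 1545.667ms=33/7b +140.515ms=3/7b
8) 1686.183ms=36/7b +70.258ms=3/14b
9) 1756.44ms=75/14b +70.258ms=3/14b
10) 1826.698ms=39/7b +140.515ms=3/7b
Σ=6b of 6 (183bpm 3/4) — PASS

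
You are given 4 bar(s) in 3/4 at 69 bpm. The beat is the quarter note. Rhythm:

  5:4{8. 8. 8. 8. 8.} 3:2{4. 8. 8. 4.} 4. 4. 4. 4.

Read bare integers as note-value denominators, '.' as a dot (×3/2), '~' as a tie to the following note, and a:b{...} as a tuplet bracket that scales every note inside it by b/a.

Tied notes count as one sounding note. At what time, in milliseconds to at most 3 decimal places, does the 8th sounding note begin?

note 8 onset = 9/2b = 3913.043ms

1. 0.0ms @ 0 + 521.739ms (3/5)
2. 521.739ms @ 3/5 + 521.739ms (3/5)
3. 1043.478ms @ 6/5 + 521.739ms (3/5)
4. 1565.217ms @ 9/5 + 521.739ms (3/5)
5. 2086.957ms @ 12/5 + 521.739ms (3/5)
6. 2608.696ms @ 3 + 869.565ms (1)
7. 3478.261ms @ 4 + 434.783ms (1/2)
8. 3913.043ms @ 9/2 + 434.783ms (1/2)
9. 4347.826ms @ 5 + 869.565ms (1)
10. 5217.391ms @ 6 + 1304.348ms (3/2)
11. 6521.739ms @ 15/2 + 1304.348ms (3/2)
12. 7826.087ms @ 9 + 1304.348ms (3/2)
13. 9130.435ms @ 21/2 + 1304.348ms (3/2)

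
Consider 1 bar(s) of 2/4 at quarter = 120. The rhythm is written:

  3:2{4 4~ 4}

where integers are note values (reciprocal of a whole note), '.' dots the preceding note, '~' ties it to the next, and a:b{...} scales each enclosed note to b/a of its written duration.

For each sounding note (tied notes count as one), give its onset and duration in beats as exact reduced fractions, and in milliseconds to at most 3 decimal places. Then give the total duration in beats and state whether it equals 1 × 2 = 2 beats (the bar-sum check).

1) 0.0ms=0b +333.333ms=2/3b
2) 333.333ms=2/3b +666.667ms=4/3b
Σ=2b of 2 (120bpm 2/4) — PASS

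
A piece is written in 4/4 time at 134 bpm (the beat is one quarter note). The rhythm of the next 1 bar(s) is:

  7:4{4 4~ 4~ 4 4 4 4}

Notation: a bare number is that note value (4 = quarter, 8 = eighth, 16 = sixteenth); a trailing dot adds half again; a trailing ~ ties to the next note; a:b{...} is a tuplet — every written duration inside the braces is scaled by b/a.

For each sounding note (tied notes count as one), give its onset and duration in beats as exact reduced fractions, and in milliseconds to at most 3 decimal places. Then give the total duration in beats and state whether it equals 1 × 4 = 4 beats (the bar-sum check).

1) 0.0ms=0b +255.864ms=4/7b
2) 255.864ms=4/7b +767.591ms=12/7b
3) 1023.454ms=16/7b +255.864ms=4/7b
4) 1279.318ms=20/7b +255.864ms=4/7b
5) 1535.181ms=24/7b +255.864ms=4/7b
Σ=4b of 4 (134bpm 4/4) — PASS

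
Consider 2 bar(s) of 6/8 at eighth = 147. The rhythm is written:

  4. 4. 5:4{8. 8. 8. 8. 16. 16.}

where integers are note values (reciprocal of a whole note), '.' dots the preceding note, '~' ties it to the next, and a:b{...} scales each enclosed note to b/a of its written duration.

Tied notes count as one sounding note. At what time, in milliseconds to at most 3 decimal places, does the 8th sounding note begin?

note 8 onset = 57/5b = 4653.061ms

1. 0.0ms @ 0 + 1224.49ms (3)
2. 1224.49ms @ 3 + 1224.49ms (3)
3. 2448.98ms @ 6 + 489.796ms (6/5)
4. 2938.776ms @ 36/5 + 489.796ms (6/5)
5. 3428.571ms @ 42/5 + 489.796ms (6/5)
6. 3918.367ms @ 48/5 + 489.796ms (6/5)
7. 4408.163ms @ 54/5 + 244.898ms (3/5)
8. 4653.061ms @ 57/5 + 244.898ms (3/5)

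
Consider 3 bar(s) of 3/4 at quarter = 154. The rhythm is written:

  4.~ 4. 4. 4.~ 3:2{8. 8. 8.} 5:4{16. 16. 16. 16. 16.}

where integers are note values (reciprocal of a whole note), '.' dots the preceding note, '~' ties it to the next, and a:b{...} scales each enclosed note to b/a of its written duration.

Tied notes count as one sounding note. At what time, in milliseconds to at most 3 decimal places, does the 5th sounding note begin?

1. 0.0ms @ 0 + 1168.831ms (3)
2. 1168.831ms @ 3 + 584.416ms (3/2)
3. 1753.247ms @ 9/2 + 779.221ms (2)
4. 2532.468ms @ 13/2 + 194.805ms (1/2)
5. 2727.273ms @ 7 + 194.805ms (1/2)
6. 2922.078ms @ 15/2 + 116.883ms (3/10)
7. 3038.961ms @ 39/5 + 116.883ms (3/10)
8. 3155.844ms @ 81/10 + 116.883ms (3/10)
9. 3272.727ms @ 42/5 + 116.883ms (3/10)
10. 3389.61ms @ 87/10 + 116.883ms (3/10)

note 5 onset = 7b = 2727.273ms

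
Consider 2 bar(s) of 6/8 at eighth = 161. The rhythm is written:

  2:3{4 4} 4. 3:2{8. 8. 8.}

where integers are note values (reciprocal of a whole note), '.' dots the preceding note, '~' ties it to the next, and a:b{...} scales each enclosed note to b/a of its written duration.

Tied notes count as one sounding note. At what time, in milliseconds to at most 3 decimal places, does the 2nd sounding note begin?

note 2 onset = 3b = 1118.012ms

1. 0.0ms @ 0 + 1118.012ms (3)
2. 1118.012ms @ 3 + 1118.012ms (3)
3. 2236.025ms @ 6 + 1118.012ms (3)
4. 3354.037ms @ 9 + 372.671ms (1)
5. 3726.708ms @ 10 + 372.671ms (1)
6. 4099.379ms @ 11 + 372.671ms (1)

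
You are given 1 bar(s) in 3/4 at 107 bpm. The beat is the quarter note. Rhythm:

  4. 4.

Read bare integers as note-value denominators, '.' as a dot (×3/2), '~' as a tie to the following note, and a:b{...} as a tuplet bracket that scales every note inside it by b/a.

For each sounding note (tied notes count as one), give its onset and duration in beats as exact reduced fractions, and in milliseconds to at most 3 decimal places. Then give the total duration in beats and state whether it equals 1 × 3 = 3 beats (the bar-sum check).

1) 0.0ms=0b +841.121ms=3/2b
2) 841.121ms=3/2b +841.121ms=3/2b
Σ=3b of 3 (107bpm 3/4) — PASS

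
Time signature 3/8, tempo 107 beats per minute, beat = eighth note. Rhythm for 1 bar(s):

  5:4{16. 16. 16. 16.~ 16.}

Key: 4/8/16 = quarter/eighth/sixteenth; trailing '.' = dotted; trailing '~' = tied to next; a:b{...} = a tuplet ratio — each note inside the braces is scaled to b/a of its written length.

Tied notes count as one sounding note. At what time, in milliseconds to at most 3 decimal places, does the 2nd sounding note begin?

note 2 onset = 3/5b = 336.449ms

1. 0.0ms @ 0 + 336.449ms (3/5)
2. 336.449ms @ 3/5 + 336.449ms (3/5)
3. 672.897ms @ 6/5 + 336.449ms (3/5)
4. 1009.346ms @ 9/5 + 672.897ms (6/5)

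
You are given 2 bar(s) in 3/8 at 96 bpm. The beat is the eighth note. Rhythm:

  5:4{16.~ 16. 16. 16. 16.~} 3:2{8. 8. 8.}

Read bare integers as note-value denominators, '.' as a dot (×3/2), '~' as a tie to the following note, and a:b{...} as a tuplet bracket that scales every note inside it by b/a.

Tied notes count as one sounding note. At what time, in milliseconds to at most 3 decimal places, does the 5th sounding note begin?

note 5 onset = 4b = 2500.0ms

1. 0.0ms @ 0 + 750.0ms (6/5)
2. 750.0ms @ 6/5 + 375.0ms (3/5)
3. 1125.0ms @ 9/5 + 375.0ms (3/5)
4. 1500.0ms @ 12/5 + 1000.0ms (8/5)
5. 2500.0ms @ 4 + 625.0ms (1)
6. 3125.0ms @ 5 + 625.0ms (1)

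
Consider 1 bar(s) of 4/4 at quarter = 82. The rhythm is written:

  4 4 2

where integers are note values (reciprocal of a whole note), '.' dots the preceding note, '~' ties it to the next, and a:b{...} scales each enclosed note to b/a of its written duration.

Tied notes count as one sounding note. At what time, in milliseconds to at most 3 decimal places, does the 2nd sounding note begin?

1. 0.0ms @ 0 + 731.707ms (1)
2. 731.707ms @ 1 + 731.707ms (1)
3. 1463.415ms @ 2 + 1463.415ms (2)

note 2 onset = 1b = 731.707ms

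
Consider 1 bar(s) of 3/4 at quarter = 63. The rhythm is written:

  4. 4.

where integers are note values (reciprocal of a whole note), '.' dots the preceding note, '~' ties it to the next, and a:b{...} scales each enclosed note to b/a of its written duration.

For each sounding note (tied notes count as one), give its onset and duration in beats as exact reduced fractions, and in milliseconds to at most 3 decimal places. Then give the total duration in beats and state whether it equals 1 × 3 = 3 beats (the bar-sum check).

1) 0.0ms=0b +1428.571ms=3/2b
2) 1428.571ms=3/2b +1428.571ms=3/2b
Σ=3b of 3 (63bpm 3/4) — PASS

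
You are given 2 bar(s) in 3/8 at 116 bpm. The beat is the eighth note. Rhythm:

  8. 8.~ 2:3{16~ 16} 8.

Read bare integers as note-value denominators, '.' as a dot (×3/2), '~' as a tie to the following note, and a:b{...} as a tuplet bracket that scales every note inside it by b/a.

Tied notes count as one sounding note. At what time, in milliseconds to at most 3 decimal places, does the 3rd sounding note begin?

note 3 onset = 9/2b = 2327.586ms

1. 0.0ms @ 0 + 775.862ms (3/2)
2. 775.862ms @ 3/2 + 1551.724ms (3)
3. 2327.586ms @ 9/2 + 775.862ms (3/2)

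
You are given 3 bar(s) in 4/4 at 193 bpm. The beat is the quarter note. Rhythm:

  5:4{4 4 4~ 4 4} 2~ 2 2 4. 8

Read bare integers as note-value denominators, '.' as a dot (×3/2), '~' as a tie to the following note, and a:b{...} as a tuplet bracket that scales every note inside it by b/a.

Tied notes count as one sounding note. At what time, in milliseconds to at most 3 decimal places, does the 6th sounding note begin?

note 6 onset = 8b = 2487.047ms

1. 0.0ms @ 0 + 248.705ms (4/5)
2. 248.705ms @ 4/5 + 248.705ms (4/5)
3. 497.409ms @ 8/5 + 497.409ms (8/5)
4. 994.819ms @ 16/5 + 248.705ms (4/5)
5. 1243.523ms @ 4 + 1243.523ms (4)
6. 2487.047ms @ 8 + 621.762ms (2)
7. 3108.808ms @ 10 + 466.321ms (3/2)
8. 3575.13ms @ 23/2 + 155.44ms (1/2)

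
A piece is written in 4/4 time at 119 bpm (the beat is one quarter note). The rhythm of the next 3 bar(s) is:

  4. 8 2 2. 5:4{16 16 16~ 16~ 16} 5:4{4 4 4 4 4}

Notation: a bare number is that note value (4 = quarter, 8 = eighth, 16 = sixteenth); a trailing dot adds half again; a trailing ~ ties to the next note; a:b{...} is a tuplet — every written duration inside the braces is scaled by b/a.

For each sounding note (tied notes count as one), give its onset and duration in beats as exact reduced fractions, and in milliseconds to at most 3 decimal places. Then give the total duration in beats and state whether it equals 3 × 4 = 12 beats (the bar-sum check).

1) 0.0ms=0b +756.303ms=3/2b
2) 756.303ms=3/2b +252.101ms=1/2b
3) 1008.403ms=2b +1008.403ms=2b
4) 2016.807ms=4b +1512.605ms=3b
5) 3529.412ms=7b +100.84ms=1/5b
6) 3630.252ms=36/5b +100.84ms=1/5b
7) 3731.092ms=37/5b +302.521ms=3/5b
8) 4033.613ms=8b +403.361ms=4/5b
9) 4436.975ms=44/5b +403.361ms=4/5b
10) 4840.336ms=48/5b +403.361ms=4/5b
11) 5243.697ms=52/5b +403.361ms=4/5b
12) 5647.059ms=56/5b +403.361ms=4/5b
Σ=12b of 12 (119bpm 4/4) — PASS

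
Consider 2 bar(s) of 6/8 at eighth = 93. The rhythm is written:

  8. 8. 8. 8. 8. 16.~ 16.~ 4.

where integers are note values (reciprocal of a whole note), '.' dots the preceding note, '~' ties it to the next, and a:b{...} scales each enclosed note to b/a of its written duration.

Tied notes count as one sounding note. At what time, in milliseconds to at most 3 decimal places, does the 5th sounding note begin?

note 5 onset = 6b = 3870.968ms

1. 0.0ms @ 0 + 967.742ms (3/2)
2. 967.742ms @ 3/2 + 967.742ms (3/2)
3. 1935.484ms @ 3 + 967.742ms (3/2)
4. 2903.226ms @ 9/2 + 967.742ms (3/2)
5. 3870.968ms @ 6 + 967.742ms (3/2)
6. 4838.71ms @ 15/2 + 2903.226ms (9/2)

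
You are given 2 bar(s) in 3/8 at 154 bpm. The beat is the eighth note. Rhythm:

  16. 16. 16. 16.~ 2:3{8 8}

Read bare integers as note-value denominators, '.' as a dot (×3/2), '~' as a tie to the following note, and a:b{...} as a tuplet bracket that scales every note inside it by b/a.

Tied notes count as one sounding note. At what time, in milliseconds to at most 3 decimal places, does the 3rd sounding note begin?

note 3 onset = 3/2b = 584.416ms

1. 0.0ms @ 0 + 292.208ms (3/4)
2. 292.208ms @ 3/4 + 292.208ms (3/4)
3. 584.416ms @ 3/2 + 292.208ms (3/4)
4. 876.623ms @ 9/4 + 876.623ms (9/4)
5. 1753.247ms @ 9/2 + 584.416ms (3/2)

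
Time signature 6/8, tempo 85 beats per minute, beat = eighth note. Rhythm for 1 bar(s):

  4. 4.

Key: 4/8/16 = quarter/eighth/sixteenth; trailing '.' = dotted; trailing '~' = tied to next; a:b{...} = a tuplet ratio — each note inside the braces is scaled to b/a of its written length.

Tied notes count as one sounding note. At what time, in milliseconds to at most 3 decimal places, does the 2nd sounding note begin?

note 2 onset = 3b = 2117.647ms

1. 0.0ms @ 0 + 2117.647ms (3)
2. 2117.647ms @ 3 + 2117.647ms (3)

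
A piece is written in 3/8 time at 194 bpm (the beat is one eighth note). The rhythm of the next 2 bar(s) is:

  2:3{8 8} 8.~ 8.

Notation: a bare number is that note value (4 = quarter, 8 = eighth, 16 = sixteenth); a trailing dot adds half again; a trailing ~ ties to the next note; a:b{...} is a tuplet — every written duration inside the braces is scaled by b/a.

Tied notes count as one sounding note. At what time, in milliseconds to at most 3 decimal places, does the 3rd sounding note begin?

note 3 onset = 3b = 927.835ms

1. 0.0ms @ 0 + 463.918ms (3/2)
2. 463.918ms @ 3/2 + 463.918ms (3/2)
3. 927.835ms @ 3 + 927.835ms (3)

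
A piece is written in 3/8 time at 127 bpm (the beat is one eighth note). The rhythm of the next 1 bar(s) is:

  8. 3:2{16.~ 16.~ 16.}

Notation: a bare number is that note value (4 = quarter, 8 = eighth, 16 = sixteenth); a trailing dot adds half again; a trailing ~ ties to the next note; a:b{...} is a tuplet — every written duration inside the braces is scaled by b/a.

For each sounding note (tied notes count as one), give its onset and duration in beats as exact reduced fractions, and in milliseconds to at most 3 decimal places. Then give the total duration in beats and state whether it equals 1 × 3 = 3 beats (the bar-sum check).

1) 0.0ms=0b +708.661ms=3/2b
2) 708.661ms=3/2b +708.661ms=3/2b
Σ=3b of 3 (127bpm 3/8) — PASS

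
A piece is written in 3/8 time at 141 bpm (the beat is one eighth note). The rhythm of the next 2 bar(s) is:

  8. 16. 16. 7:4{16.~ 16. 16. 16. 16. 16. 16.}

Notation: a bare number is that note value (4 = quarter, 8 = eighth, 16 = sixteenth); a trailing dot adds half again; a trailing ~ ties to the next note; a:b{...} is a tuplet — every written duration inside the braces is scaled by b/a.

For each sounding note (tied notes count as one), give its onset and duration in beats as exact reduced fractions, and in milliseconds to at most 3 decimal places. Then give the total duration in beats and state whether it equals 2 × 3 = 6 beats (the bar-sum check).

1) 0.0ms=0b +638.298ms=3/2b
2) 638.298ms=3/2b +319.149ms=3/4b
3) 957.447ms=9/4b +319.149ms=3/4b
4) 1276.596ms=3b +364.742ms=6/7b
5) 1641.337ms=27/7b +182.371ms=3/7b
6) 1823.708ms=30/7b +182.371ms=3/7b
7) 2006.079ms=33/7b +182.371ms=3/7b
8) 2188.45ms=36/7b +182.371ms=3/7b
9) 2370.821ms=39/7b +182.371ms=3/7b
Σ=6b of 6 (141bpm 3/8) — PASS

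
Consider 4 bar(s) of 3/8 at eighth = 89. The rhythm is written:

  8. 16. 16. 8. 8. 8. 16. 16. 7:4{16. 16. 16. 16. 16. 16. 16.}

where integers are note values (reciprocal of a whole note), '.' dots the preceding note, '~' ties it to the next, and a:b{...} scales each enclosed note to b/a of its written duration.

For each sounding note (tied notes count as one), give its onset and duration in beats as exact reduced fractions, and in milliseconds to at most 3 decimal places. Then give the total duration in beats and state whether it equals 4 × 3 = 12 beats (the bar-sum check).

1) 0.0ms=0b +1011.236ms=3/2b
2) 1011.236ms=3/2b +505.618ms=3/4b
3) 1516.854ms=9/4b +505.618ms=3/4b
4) 2022.472ms=3b +1011.236ms=3/2b
5) 3033.708ms=9/2b +1011.236ms=3/2b
6) 4044.944ms=6b +1011.236ms=3/2b
7) 5056.18ms=15/2b +505.618ms=3/4b
8) 5561.798ms=33/4b +505.618ms=3/4b
9) 6067.416ms=9b +288.925ms=3/7b
10) 6356.34ms=66/7b +288.925ms=3/7b
11) 6645.265ms=69/7b +288.925ms=3/7b
12) 6934.189ms=72/7b +288.925ms=3/7b
13) 7223.114ms=75/7b +288.925ms=3/7b
14) 7512.039ms=78/7b +288.925ms=3/7b
15) 7800.963ms=81/7b +288.925ms=3/7b
Σ=12b of 12 (89bpm 3/8) — PASS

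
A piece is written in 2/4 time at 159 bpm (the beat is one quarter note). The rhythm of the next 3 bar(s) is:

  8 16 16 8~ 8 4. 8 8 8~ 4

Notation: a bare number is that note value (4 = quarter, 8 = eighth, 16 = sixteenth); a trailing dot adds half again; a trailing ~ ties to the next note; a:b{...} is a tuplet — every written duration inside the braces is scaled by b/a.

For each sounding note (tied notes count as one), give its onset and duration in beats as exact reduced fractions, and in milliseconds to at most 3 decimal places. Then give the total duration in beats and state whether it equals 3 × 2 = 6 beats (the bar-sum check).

1) 0.0ms=0b +188.679ms=1/2b
2) 188.679ms=1/2b +94.34ms=1/4b
3) 283.019ms=3/4b +94.34ms=1/4b
4) 377.358ms=1b +377.358ms=1b
5) 754.717ms=2b +566.038ms=3/2b
6) 1320.755ms=7/2b +188.679ms=1/2b
7) 1509.434ms=4b +188.679ms=1/2b
8) 1698.113ms=9/2b +566.038ms=3/2b
Σ=6b of 6 (159bpm 2/4) — PASS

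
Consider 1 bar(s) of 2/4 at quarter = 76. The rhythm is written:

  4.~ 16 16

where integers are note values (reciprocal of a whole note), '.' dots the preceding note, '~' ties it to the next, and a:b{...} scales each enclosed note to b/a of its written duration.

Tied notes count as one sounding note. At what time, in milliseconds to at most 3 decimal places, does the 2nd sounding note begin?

1. 0.0ms @ 0 + 1381.579ms (7/4)
2. 1381.579ms @ 7/4 + 197.368ms (1/4)

note 2 onset = 7/4b = 1381.579ms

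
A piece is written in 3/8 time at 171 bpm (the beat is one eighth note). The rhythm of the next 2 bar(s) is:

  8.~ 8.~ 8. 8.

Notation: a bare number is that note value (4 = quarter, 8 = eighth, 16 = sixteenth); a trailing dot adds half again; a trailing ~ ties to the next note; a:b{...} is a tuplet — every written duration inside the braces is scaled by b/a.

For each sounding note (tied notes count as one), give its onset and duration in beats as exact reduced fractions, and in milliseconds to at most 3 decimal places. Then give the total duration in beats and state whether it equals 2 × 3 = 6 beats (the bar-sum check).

1) 0.0ms=0b +1578.947ms=9/2b
2) 1578.947ms=9/2b +526.316ms=3/2b
Σ=6b of 6 (171bpm 3/8) — PASS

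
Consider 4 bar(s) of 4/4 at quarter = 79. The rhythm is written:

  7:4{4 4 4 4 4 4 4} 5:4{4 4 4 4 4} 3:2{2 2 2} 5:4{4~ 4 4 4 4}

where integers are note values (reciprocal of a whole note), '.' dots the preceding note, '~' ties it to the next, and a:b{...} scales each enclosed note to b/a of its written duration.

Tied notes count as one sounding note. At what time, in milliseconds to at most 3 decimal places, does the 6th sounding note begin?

note 6 onset = 20/7b = 2169.982ms

1. 0.0ms @ 0 + 433.996ms (4/7)
2. 433.996ms @ 4/7 + 433.996ms (4/7)
3. 867.993ms @ 8/7 + 433.996ms (4/7)
4. 1301.989ms @ 12/7 + 433.996ms (4/7)
5. 1735.986ms @ 16/7 + 433.996ms (4/7)
6. 2169.982ms @ 20/7 + 433.996ms (4/7)
7. 2603.978ms @ 24/7 + 433.996ms (4/7)
8. 3037.975ms @ 4 + 607.595ms (4/5)
9. 3645.57ms @ 24/5 + 607.595ms (4/5)
10. 4253.165ms @ 28/5 + 607.595ms (4/5)
11. 4860.759ms @ 32/5 + 607.595ms (4/5)
12. 5468.354ms @ 36/5 + 607.595ms (4/5)
13. 6075.949ms @ 8 + 1012.658ms (4/3)
14. 7088.608ms @ 28/3 + 1012.658ms (4/3)
15. 8101.266ms @ 32/3 + 1012.658ms (4/3)
16. 9113.924ms @ 12 + 1215.19ms (8/5)
17. 10329.114ms @ 68/5 + 607.595ms (4/5)
18. 10936.709ms @ 72/5 + 607.595ms (4/5)
19. 11544.304ms @ 76/5 + 607.595ms (4/5)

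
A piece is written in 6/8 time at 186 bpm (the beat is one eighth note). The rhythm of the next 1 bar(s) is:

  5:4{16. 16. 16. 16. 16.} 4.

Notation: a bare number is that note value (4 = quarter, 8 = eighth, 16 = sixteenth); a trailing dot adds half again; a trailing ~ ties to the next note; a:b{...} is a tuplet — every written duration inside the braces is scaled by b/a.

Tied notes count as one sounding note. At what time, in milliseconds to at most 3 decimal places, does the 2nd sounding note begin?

1. 0.0ms @ 0 + 193.548ms (3/5)
2. 193.548ms @ 3/5 + 193.548ms (3/5)
3. 387.097ms @ 6/5 + 193.548ms (3/5)
4. 580.645ms @ 9/5 + 193.548ms (3/5)
5. 774.194ms @ 12/5 + 193.548ms (3/5)
6. 967.742ms @ 3 + 967.742ms (3)

note 2 onset = 3/5b = 193.548ms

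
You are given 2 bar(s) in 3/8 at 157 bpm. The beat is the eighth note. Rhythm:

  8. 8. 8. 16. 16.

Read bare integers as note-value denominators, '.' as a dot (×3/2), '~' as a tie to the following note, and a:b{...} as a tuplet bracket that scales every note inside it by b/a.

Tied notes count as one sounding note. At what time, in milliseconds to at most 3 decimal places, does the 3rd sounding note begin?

note 3 onset = 3b = 1146.497ms

1. 0.0ms @ 0 + 573.248ms (3/2)
2. 573.248ms @ 3/2 + 573.248ms (3/2)
3. 1146.497ms @ 3 + 573.248ms (3/2)
4. 1719.745ms @ 9/2 + 286.624ms (3/4)
5. 2006.369ms @ 21/4 + 286.624ms (3/4)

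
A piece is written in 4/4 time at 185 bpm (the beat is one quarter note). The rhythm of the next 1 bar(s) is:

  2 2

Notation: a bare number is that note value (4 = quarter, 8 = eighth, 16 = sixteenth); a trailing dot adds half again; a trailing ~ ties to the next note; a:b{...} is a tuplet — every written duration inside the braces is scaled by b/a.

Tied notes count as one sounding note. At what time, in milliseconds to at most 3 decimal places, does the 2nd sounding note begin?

note 2 onset = 2b = 648.649ms

1. 0.0ms @ 0 + 648.649ms (2)
2. 648.649ms @ 2 + 648.649ms (2)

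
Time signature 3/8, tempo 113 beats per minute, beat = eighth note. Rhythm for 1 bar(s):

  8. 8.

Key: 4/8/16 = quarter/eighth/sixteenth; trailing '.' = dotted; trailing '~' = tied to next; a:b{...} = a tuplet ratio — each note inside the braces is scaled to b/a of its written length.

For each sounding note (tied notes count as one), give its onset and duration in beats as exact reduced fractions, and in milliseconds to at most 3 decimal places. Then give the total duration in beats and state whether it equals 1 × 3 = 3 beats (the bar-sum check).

1) 0.0ms=0b +796.46ms=3/2b
2) 796.46ms=3/2b +796.46ms=3/2b
Σ=3b of 3 (113bpm 3/8) — PASS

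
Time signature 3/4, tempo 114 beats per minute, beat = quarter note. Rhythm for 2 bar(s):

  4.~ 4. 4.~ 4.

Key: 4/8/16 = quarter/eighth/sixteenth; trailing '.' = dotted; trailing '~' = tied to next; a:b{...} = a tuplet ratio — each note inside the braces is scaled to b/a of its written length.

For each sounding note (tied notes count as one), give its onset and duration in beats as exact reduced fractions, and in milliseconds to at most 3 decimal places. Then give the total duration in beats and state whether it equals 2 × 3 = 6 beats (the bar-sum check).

1) 0.0ms=0b +1578.947ms=3b
2) 1578.947ms=3b +1578.947ms=3b
Σ=6b of 6 (114bpm 3/4) — PASS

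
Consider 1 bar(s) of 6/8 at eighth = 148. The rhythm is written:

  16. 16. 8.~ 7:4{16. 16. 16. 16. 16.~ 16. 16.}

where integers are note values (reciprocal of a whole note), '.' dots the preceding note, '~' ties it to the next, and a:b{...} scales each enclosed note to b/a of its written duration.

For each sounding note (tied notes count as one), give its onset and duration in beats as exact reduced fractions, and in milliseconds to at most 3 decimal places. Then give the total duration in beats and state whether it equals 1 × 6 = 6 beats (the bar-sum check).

1) 0.0ms=0b +304.054ms=3/4b
2) 304.054ms=3/4b +304.054ms=3/4b
3) 608.108ms=3/2b +781.853ms=27/14b
4) 1389.961ms=24/7b +173.745ms=3/7b
5) 1563.707ms=27/7b +173.745ms=3/7b
6) 1737.452ms=30/7b +173.745ms=3/7b
7) 1911.197ms=33/7b +347.49ms=6/7b
8) 2258.687ms=39/7b +173.745ms=3/7b
Σ=6b of 6 (148bpm 6/8) — PASS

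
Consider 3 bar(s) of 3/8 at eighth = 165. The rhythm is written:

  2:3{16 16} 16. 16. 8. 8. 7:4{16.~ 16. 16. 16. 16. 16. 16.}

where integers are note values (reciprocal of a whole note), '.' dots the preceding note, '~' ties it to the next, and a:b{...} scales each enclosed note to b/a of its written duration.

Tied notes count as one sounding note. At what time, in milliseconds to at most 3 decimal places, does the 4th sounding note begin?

note 4 onset = 9/4b = 818.182ms

1. 0.0ms @ 0 + 272.727ms (3/4)
2. 272.727ms @ 3/4 + 272.727ms (3/4)
3. 545.455ms @ 3/2 + 272.727ms (3/4)
4. 818.182ms @ 9/4 + 272.727ms (3/4)
5. 1090.909ms @ 3 + 545.455ms (3/2)
6. 1636.364ms @ 9/2 + 545.455ms (3/2)
7. 2181.818ms @ 6 + 311.688ms (6/7)
8. 2493.506ms @ 48/7 + 155.844ms (3/7)
9. 2649.351ms @ 51/7 + 155.844ms (3/7)
10. 2805.195ms @ 54/7 + 155.844ms (3/7)
11. 2961.039ms @ 57/7 + 155.844ms (3/7)
12. 3116.883ms @ 60/7 + 155.844ms (3/7)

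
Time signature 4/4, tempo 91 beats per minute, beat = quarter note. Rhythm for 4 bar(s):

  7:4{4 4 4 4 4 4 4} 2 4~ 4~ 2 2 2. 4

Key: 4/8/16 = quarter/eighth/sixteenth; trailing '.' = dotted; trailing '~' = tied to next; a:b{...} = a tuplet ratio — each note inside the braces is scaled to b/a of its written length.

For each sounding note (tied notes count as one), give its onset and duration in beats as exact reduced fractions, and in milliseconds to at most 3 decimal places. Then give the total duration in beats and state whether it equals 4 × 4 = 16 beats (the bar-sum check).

1) 0.0ms=0b +376.766ms=4/7b
2) 376.766ms=4/7b +376.766ms=4/7b
3) 753.532ms=8/7b +376.766ms=4/7b
4) 1130.298ms=12/7b +376.766ms=4/7b
5) 1507.064ms=16/7b +376.766ms=4/7b
6) 1883.83ms=20/7b +376.766ms=4/7b
7) 2260.597ms=24/7b +376.766ms=4/7b
8) 2637.363ms=4b +1318.681ms=2b
9) 3956.044ms=6b +2637.363ms=4b
10) 6593.407ms=10b +1318.681ms=2b
11) 7912.088ms=12b +1978.022ms=3b
12) 9890.11ms=15b +659.341ms=1b
Σ=16b of 16 (91bpm 4/4) — PASS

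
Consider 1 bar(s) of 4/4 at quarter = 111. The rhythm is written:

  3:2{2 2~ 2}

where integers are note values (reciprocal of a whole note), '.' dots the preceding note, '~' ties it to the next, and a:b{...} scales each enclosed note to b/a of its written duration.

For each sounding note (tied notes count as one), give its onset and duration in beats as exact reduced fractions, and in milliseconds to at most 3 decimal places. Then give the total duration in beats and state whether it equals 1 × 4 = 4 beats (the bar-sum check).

1) 0.0ms=0b +720.721ms=4/3b
2) 720.721ms=4/3b +1441.441ms=8/3b
Σ=4b of 4 (111bpm 4/4) — PASS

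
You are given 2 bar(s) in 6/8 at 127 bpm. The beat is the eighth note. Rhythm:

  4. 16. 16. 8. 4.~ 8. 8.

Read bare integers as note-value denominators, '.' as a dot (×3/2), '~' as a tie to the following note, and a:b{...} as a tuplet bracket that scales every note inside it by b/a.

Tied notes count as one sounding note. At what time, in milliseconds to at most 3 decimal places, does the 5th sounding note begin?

1. 0.0ms @ 0 + 1417.323ms (3)
2. 1417.323ms @ 3 + 354.331ms (3/4)
3. 1771.654ms @ 15/4 + 354.331ms (3/4)
4. 2125.984ms @ 9/2 + 708.661ms (3/2)
5. 2834.646ms @ 6 + 2125.984ms (9/2)
6. 4960.63ms @ 21/2 + 708.661ms (3/2)

note 5 onset = 6b = 2834.646ms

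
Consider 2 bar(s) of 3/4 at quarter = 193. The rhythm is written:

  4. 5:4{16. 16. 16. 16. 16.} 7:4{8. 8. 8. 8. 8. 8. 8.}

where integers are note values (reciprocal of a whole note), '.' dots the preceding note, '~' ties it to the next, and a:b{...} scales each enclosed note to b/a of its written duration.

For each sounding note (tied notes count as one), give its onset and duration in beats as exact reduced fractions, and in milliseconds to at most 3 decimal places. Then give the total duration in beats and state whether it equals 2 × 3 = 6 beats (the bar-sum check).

1) 0.0ms=0b +466.321ms=3/2b
2) 466.321ms=3/2b +93.264ms=3/10b
3) 559.585ms=9/5b +93.264ms=3/10b
4) 652.85ms=21/10b +93.264ms=3/10b
5) 746.114ms=12/5b +93.264ms=3/10b
6) 839.378ms=27/10b +93.264ms=3/10b
7) 932.642ms=3b +133.235ms=3/7b
8) 1065.877ms=24/7b +133.235ms=3/7b
9) 1199.112ms=27/7b +133.235ms=3/7b
10) 1332.346ms=30/7b +133.235ms=3/7b
11) 1465.581ms=33/7b +133.235ms=3/7b
12) 1598.816ms=36/7b +133.235ms=3/7b
13) 1732.05ms=39/7b +133.235ms=3/7b
Σ=6b of 6 (193bpm 3/4) — PASS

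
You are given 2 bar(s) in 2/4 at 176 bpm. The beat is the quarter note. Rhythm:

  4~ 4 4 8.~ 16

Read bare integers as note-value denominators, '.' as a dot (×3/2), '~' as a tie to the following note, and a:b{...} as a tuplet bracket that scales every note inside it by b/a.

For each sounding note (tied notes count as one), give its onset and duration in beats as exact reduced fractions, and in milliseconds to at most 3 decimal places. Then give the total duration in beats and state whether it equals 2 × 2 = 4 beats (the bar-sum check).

1) 0.0ms=0b +681.818ms=2b
2) 681.818ms=2b +340.909ms=1b
3) 1022.727ms=3b +340.909ms=1b
Σ=4b of 4 (176bpm 2/4) — PASS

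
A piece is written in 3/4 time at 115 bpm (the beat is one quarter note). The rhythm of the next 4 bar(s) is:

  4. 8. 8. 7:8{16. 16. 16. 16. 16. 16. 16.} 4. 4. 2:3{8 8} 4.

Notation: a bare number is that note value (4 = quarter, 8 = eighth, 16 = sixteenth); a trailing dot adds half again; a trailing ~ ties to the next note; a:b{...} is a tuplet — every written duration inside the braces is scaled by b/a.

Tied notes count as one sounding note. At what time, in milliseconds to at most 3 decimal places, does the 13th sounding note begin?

1. 0.0ms @ 0 + 782.609ms (3/2)
2. 782.609ms @ 3/2 + 391.304ms (3/4)
3. 1173.913ms @ 9/4 + 391.304ms (3/4)
4. 1565.217ms @ 3 + 223.602ms (3/7)
5. 1788.82ms @ 24/7 + 223.602ms (3/7)
6. 2012.422ms @ 27/7 + 223.602ms (3/7)
7. 2236.025ms @ 30/7 + 223.602ms (3/7)
8. 2459.627ms @ 33/7 + 223.602ms (3/7)
9. 2683.23ms @ 36/7 + 223.602ms (3/7)
10. 2906.832ms @ 39/7 + 223.602ms (3/7)
11. 3130.435ms @ 6 + 782.609ms (3/2)
12. 3913.043ms @ 15/2 + 782.609ms (3/2)
13. 4695.652ms @ 9 + 391.304ms (3/4)
14. 5086.957ms @ 39/4 + 391.304ms (3/4)
15. 5478.261ms @ 21/2 + 782.609ms (3/2)

note 13 onset = 9b = 4695.652ms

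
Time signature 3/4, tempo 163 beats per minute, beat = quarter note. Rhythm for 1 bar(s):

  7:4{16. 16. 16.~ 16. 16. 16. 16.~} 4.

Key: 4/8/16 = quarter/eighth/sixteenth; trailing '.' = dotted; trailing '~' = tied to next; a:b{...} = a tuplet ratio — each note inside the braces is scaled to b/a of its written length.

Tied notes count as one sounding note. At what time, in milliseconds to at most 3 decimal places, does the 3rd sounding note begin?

note 3 onset = 3/7b = 157.756ms

1. 0.0ms @ 0 + 78.878ms (3/14)
2. 78.878ms @ 3/14 + 78.878ms (3/14)
3. 157.756ms @ 3/7 + 157.756ms (3/7)
4. 315.513ms @ 6/7 + 78.878ms (3/14)
5. 394.391ms @ 15/14 + 78.878ms (3/14)
6. 473.269ms @ 9/7 + 631.025ms (12/7)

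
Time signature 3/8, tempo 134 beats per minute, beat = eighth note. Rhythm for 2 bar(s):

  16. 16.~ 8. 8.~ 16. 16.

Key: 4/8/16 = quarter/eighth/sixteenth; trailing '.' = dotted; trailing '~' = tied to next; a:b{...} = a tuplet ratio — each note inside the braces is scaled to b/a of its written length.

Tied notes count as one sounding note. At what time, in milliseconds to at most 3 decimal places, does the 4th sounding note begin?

note 4 onset = 21/4b = 2350.746ms

1. 0.0ms @ 0 + 335.821ms (3/4)
2. 335.821ms @ 3/4 + 1007.463ms (9/4)
3. 1343.284ms @ 3 + 1007.463ms (9/4)
4. 2350.746ms @ 21/4 + 335.821ms (3/4)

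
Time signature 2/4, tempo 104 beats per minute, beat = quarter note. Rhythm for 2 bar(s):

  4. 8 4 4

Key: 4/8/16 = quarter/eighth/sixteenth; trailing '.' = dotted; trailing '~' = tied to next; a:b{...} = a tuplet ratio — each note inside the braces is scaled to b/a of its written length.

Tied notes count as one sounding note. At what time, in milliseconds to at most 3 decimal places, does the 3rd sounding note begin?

note 3 onset = 2b = 1153.846ms

1. 0.0ms @ 0 + 865.385ms (3/2)
2. 865.385ms @ 3/2 + 288.462ms (1/2)
3. 1153.846ms @ 2 + 576.923ms (1)
4. 1730.769ms @ 3 + 576.923ms (1)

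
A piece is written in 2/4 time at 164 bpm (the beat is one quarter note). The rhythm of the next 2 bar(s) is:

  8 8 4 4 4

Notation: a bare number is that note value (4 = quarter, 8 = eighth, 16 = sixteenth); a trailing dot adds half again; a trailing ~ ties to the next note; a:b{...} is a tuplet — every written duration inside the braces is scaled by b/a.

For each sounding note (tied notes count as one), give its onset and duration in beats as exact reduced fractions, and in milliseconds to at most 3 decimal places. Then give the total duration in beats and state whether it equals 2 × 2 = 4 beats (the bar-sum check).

1) 0.0ms=0b +182.927ms=1/2b
2) 182.927ms=1/2b +182.927ms=1/2b
3) 365.854ms=1b +365.854ms=1b
4) 731.707ms=2b +365.854ms=1b
5) 1097.561ms=3b +365.854ms=1b
Σ=4b of 4 (164bpm 2/4) — PASS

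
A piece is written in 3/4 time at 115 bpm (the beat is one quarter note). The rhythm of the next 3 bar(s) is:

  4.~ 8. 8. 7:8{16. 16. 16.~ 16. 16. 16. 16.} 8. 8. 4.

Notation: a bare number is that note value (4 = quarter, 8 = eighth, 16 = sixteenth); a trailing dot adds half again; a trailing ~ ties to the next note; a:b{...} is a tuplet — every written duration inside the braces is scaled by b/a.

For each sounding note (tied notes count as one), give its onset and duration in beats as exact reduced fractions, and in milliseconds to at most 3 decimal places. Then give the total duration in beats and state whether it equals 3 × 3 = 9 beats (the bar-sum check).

1) 0.0ms=0b +1173.913ms=9/4b
2) 1173.913ms=9/4b +391.304ms=3/4b
3) 1565.217ms=3b +223.602ms=3/7b
4) 1788.82ms=24/7b +223.602ms=3/7b
5) 2012.422ms=27/7b +447.205ms=6/7b
6) 2459.627ms=33/7b +223.602ms=3/7b
7) 2683.23ms=36/7b +223.602ms=3/7b
8) 2906.832ms=39/7b +223.602ms=3/7b
9) 3130.435ms=6b +391.304ms=3/4b
10) 3521.739ms=27/4b +391.304ms=3/4b
11) 3913.043ms=15/2b +782.609ms=3/2b
Σ=9b of 9 (115bpm 3/4) — PASS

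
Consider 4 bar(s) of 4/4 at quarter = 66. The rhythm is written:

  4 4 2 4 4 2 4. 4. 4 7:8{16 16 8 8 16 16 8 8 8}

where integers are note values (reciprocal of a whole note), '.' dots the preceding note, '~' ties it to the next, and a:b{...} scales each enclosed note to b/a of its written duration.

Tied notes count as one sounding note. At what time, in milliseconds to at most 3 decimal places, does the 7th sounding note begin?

note 7 onset = 8b = 7272.727ms

1. 0.0ms @ 0 + 909.091ms (1)
2. 909.091ms @ 1 + 909.091ms (1)
3. 1818.182ms @ 2 + 1818.182ms (2)
4. 3636.364ms @ 4 + 909.091ms (1)
5. 4545.455ms @ 5 + 909.091ms (1)
6. 5454.545ms @ 6 + 1818.182ms (2)
7. 7272.727ms @ 8 + 1363.636ms (3/2)
8. 8636.364ms @ 19/2 + 1363.636ms (3/2)
9. 10000.0ms @ 11 + 909.091ms (1)
10. 10909.091ms @ 12 + 259.74ms (2/7)
11. 11168.831ms @ 86/7 + 259.74ms (2/7)
12. 11428.571ms @ 88/7 + 519.481ms (4/7)
13. 11948.052ms @ 92/7 + 519.481ms (4/7)
14. 12467.532ms @ 96/7 + 259.74ms (2/7)
15. 12727.273ms @ 14 + 259.74ms (2/7)
16. 12987.013ms @ 100/7 + 519.481ms (4/7)
17. 13506.494ms @ 104/7 + 519.481ms (4/7)
18. 14025.974ms @ 108/7 + 519.481ms (4/7)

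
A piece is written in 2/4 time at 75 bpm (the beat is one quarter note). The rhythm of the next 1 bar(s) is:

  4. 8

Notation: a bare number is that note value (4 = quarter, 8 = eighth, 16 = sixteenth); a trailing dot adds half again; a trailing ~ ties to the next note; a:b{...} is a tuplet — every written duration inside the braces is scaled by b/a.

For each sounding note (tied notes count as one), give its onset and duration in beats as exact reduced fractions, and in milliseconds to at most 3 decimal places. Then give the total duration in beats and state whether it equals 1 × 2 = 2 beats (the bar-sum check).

1) 0.0ms=0b +1200.0ms=3/2b
2) 1200.0ms=3/2b +400.0ms=1/2b
Σ=2b of 2 (75bpm 2/4) — PASS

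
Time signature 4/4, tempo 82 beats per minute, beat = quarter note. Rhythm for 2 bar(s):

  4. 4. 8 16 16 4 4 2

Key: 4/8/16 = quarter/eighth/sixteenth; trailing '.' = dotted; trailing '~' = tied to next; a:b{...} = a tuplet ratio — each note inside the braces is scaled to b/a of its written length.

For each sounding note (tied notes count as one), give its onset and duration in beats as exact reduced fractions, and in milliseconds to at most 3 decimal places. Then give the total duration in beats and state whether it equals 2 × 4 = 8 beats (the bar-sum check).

1) 0.0ms=0b +1097.561ms=3/2b
2) 1097.561ms=3/2b +1097.561ms=3/2b
3) 2195.122ms=3b +365.854ms=1/2b
4) 2560.976ms=7/2b +182.927ms=1/4b
5) 2743.902ms=15/4b +182.927ms=1/4b
6) 2926.829ms=4b +731.707ms=1b
7) 3658.537ms=5b +731.707ms=1b
8) 4390.244ms=6b +1463.415ms=2b
Σ=8b of 8 (82bpm 4/4) — PASS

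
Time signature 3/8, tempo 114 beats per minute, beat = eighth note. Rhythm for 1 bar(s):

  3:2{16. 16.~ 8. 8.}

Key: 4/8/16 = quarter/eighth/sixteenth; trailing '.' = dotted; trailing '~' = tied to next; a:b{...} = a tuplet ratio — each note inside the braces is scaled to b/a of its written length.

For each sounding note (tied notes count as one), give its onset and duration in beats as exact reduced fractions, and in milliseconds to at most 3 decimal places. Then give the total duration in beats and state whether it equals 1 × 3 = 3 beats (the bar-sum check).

1) 0.0ms=0b +263.158ms=1/2b
2) 263.158ms=1/2b +789.474ms=3/2b
3) 1052.632ms=2b +526.316ms=1b
Σ=3b of 3 (114bpm 3/8) — PASS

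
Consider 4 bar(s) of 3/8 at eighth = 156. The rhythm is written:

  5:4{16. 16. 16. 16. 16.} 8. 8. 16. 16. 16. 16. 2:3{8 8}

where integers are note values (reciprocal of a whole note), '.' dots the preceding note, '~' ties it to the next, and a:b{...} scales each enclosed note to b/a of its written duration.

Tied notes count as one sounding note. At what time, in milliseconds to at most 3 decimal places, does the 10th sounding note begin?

1. 0.0ms @ 0 + 230.769ms (3/5)
2. 230.769ms @ 3/5 + 230.769ms (3/5)
3. 461.538ms @ 6/5 + 230.769ms (3/5)
4. 692.308ms @ 9/5 + 230.769ms (3/5)
5. 923.077ms @ 12/5 + 230.769ms (3/5)
6. 1153.846ms @ 3 + 576.923ms (3/2)
7. 1730.769ms @ 9/2 + 576.923ms (3/2)
8. 2307.692ms @ 6 + 288.462ms (3/4)
9. 2596.154ms @ 27/4 + 288.462ms (3/4)
10. 2884.615ms @ 15/2 + 288.462ms (3/4)
11. 3173.077ms @ 33/4 + 288.462ms (3/4)
12. 3461.538ms @ 9 + 576.923ms (3/2)
13. 4038.462ms @ 21/2 + 576.923ms (3/2)

note 10 onset = 15/2b = 2884.615ms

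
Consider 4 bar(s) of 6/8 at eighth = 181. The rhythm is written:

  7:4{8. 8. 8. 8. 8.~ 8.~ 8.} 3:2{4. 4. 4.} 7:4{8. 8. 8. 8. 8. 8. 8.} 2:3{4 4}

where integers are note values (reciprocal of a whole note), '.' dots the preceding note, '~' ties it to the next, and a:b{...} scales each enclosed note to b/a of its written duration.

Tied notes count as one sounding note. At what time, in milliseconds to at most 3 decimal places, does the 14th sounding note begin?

1. 0.0ms @ 0 + 284.136ms (6/7)
2. 284.136ms @ 6/7 + 284.136ms (6/7)
3. 568.272ms @ 12/7 + 284.136ms (6/7)
4. 852.407ms @ 18/7 + 284.136ms (6/7)
5. 1136.543ms @ 24/7 + 852.407ms (18/7)
6. 1988.95ms @ 6 + 662.983ms (2)
7. 2651.934ms @ 8 + 662.983ms (2)
8. 3314.917ms @ 10 + 662.983ms (2)
9. 3977.901ms @ 12 + 284.136ms (6/7)
10. 4262.036ms @ 90/7 + 284.136ms (6/7)
11. 4546.172ms @ 96/7 + 284.136ms (6/7)
12. 4830.308ms @ 102/7 + 284.136ms (6/7)
13. 5114.444ms @ 108/7 + 284.136ms (6/7)
14. 5398.579ms @ 114/7 + 284.136ms (6/7)
15. 5682.715ms @ 120/7 + 284.136ms (6/7)
16. 5966.851ms @ 18 + 994.475ms (3)
17. 6961.326ms @ 21 + 994.475ms (3)

note 14 onset = 114/7b = 5398.579ms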